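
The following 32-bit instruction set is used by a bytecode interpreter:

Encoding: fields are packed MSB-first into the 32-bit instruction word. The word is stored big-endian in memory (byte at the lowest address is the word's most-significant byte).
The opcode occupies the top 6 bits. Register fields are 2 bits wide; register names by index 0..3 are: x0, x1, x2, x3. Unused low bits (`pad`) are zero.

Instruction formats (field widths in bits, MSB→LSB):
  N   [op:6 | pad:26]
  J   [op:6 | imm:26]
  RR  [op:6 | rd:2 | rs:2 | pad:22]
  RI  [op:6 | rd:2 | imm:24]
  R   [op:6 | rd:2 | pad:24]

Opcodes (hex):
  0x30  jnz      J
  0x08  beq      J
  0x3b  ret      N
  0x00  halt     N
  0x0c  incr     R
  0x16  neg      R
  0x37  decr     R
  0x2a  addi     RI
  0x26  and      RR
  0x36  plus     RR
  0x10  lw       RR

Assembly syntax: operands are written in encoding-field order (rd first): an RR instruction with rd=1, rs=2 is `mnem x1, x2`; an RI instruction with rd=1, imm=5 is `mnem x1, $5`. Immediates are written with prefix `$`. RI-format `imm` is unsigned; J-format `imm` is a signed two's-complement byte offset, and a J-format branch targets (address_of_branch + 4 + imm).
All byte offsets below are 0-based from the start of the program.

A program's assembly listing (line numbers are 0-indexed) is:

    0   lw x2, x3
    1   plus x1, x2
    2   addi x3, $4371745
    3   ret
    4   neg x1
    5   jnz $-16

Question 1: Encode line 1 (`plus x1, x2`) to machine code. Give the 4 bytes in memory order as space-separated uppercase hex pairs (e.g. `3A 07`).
1. plus fields op=0x36:6|rd=1:2|rs=2:2|pad=0:22 → word d9800000h → d9 80 00 00

D9 80 00 00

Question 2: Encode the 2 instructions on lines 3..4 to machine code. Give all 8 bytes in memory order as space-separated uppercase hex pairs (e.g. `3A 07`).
3. ret fields op=0x3b:6|pad=0:26 → word ec000000h → ec 00 00 00
4. neg fields op=0x16:6|rd=1:2|pad=0:24 → word 59000000h → 59 00 00 00

EC 00 00 00 59 00 00 00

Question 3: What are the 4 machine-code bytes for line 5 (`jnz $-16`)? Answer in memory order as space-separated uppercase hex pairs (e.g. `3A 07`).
C3 FF FF F0

5. jnz fields op=0x30:6|imm=-16:26 → word c3fffff0h → c3 ff ff f0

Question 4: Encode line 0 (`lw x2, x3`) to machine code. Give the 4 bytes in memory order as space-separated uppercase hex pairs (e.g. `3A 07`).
42 C0 00 00

0. lw fields op=0x10:6|rd=2:2|rs=3:2|pad=0:22 → word 42c00000h → 42 c0 00 00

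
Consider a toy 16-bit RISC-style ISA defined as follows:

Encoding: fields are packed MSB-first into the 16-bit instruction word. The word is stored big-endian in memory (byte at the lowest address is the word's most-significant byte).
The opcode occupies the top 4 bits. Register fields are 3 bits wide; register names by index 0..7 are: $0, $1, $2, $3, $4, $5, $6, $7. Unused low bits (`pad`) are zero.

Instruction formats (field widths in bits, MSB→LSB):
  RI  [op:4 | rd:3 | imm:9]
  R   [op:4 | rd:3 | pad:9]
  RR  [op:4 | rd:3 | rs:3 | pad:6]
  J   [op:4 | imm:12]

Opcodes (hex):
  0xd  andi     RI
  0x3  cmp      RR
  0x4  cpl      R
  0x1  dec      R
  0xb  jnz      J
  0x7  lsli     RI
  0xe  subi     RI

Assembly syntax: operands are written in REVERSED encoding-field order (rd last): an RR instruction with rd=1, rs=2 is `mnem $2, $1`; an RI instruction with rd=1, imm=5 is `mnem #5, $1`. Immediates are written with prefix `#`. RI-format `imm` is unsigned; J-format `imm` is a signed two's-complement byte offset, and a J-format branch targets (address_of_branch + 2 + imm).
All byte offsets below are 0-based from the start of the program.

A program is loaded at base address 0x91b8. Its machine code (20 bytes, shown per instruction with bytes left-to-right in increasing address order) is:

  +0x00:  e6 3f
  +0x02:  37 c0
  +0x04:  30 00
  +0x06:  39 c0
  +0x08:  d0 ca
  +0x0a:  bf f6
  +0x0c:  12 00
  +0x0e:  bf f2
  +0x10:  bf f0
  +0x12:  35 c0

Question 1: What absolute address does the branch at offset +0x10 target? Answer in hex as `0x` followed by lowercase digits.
[10] bf f0 → 0xbff0
  op=0xbff0>>12=0xb ⇒ jnz (J)
  imm: (w>>0)&0xfff=0xff0 (s12→-16) → #-16
  target = base 0x91b8 + off 0x10 + 2 + imm -16 = 0x91ba

0x91ba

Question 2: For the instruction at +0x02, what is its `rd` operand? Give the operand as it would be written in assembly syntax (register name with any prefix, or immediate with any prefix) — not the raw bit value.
$3

@+02  big-endian(37 c0) = 0x37c0
  opcode bits[15:12]=0x3: cmp/RR
  [11:9] rd=3 = $3
  [8:6] rs=7 = $7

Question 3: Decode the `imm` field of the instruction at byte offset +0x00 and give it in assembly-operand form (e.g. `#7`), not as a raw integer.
#63

+0x00: e6 3f ⇒ word 0xe63f (big)
  top 4b → 0xe → subi [RI]
  rd@[11:9]=0x3 ⇒ $3
  imm@[8:0]=0x3f ⇒ #63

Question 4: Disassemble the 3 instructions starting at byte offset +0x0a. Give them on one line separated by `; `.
jnz #-10; dec $1; jnz #-14

off 0x0a: read bf f6 as big → 0xbff6
  opcode bits[15:12]=0xb: jnz/J
  [11:0] imm=4086 (s12→-10) = #-10
off 0x0c: read 12 00 as big → 0x1200
  opcode bits[15:12]=0x1: dec/R
  [11:9] rd=1 = $1
off 0x0e: read bf f2 as big → 0xbff2
  opcode bits[15:12]=0xb: jnz/J
  [11:0] imm=4082 (s12→-14) = #-14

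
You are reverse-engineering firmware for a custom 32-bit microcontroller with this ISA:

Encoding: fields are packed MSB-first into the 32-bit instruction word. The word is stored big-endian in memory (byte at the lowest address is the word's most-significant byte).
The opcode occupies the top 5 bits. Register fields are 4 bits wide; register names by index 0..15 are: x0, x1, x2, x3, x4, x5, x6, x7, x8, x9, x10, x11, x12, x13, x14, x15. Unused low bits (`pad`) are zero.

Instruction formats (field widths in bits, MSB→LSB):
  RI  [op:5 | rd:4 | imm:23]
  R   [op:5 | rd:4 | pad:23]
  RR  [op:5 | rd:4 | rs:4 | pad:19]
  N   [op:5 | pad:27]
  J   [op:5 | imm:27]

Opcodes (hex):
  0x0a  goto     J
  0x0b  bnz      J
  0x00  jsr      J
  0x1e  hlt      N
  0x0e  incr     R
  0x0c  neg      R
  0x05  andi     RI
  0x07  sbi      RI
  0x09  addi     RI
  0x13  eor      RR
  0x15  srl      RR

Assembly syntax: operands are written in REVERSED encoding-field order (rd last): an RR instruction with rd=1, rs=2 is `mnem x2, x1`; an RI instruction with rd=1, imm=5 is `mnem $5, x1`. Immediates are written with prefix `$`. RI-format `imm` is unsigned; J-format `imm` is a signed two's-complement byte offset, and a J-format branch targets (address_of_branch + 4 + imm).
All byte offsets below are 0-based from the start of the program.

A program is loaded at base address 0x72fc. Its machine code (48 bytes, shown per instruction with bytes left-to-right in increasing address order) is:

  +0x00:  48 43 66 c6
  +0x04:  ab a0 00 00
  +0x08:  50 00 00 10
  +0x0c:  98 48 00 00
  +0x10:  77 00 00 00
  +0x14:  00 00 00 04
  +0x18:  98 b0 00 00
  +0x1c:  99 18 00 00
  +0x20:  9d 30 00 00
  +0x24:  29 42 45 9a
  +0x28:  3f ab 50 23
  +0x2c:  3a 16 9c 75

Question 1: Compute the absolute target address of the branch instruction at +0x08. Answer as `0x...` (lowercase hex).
+0x08: 50 00 00 10 ⇒ word 0x50000010 (big)
  opcode bits[31:27]=0xa: goto/J
  imm: (w>>0)&0x7ffffff=0x10 → $16
  target = base 0x72fc + off 0x08 + 4 + imm 16 = 0x7318

0x7318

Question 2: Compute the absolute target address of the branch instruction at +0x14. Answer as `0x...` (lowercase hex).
0x7318

+0x14: 00 00 00 04 ⇒ word 0x00000004 (big)
  op=0x00000004>>27=0x0 ⇒ jsr (J)
  imm@[26:0]=0x4 ⇒ $4
  target = base 0x72fc + off 0x14 + 4 + imm 4 = 0x7318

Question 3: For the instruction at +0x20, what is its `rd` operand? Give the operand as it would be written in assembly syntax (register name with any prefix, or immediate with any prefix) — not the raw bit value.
x10

@+20  big-endian(9d 30 00 00) = 0x9d300000
  opcode bits[31:27]=0x13: eor/RR
  rd@[26:23]=0xa ⇒ x10
  rs@[22:19]=0x6 ⇒ x6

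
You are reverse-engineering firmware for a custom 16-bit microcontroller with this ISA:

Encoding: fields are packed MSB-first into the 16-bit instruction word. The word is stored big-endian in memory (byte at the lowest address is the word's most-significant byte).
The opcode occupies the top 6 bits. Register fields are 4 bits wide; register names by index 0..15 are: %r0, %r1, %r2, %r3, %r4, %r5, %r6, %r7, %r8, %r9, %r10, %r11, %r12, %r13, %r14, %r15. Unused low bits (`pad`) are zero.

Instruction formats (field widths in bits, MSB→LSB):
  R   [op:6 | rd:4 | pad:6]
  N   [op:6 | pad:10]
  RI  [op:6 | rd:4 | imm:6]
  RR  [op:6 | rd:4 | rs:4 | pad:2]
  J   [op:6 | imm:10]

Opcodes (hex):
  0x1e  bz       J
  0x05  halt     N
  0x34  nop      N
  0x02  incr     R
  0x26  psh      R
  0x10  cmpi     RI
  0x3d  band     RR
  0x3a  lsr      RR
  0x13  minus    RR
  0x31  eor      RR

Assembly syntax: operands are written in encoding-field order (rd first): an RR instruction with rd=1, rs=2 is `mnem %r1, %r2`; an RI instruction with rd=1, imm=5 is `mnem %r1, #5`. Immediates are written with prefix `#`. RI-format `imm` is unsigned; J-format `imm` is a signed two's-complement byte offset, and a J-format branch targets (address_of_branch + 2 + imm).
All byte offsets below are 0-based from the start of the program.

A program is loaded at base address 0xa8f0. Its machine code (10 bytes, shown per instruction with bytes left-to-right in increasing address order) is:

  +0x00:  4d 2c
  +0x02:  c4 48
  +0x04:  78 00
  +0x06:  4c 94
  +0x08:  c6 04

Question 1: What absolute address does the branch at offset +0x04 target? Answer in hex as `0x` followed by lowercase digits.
[04] 78 00 → 0x7800
  op=0x7800>>10=0x1e ⇒ bz (J)
  imm@[9:0]=0x0 ⇒ #0
  target = base 0xa8f0 + off 0x04 + 2 + imm 0 = 0xa8f6

0xa8f6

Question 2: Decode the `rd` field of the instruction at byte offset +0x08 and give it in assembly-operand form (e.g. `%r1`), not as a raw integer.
off 0x08: read c6 04 as big → 0xc604
  opcode bits[15:10]=0x31: eor/RR
  rd: (w>>6)&0xf=0x8 → %r8
  rs: (w>>2)&0xf=0x1 → %r1

%r8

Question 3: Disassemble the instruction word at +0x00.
minus %r4, %r11

[00] 4d 2c → 0x4d2c
  opcode bits[15:10]=0x13: minus/RR
  [9:6] rd=4 = %r4
  [5:2] rs=11 = %r11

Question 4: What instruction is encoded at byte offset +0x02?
eor %r1, %r2

+0x02: c4 48 ⇒ word 0xc448 (big)
  top 6b → 0x31 → eor [RR]
  [9:6] rd=1 = %r1
  [5:2] rs=2 = %r2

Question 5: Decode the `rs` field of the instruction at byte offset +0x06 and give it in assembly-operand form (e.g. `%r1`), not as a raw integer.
%r5

+0x06: 4c 94 ⇒ word 0x4c94 (big)
  opcode bits[15:10]=0x13: minus/RR
  rd@[9:6]=0x2 ⇒ %r2
  rs@[5:2]=0x5 ⇒ %r5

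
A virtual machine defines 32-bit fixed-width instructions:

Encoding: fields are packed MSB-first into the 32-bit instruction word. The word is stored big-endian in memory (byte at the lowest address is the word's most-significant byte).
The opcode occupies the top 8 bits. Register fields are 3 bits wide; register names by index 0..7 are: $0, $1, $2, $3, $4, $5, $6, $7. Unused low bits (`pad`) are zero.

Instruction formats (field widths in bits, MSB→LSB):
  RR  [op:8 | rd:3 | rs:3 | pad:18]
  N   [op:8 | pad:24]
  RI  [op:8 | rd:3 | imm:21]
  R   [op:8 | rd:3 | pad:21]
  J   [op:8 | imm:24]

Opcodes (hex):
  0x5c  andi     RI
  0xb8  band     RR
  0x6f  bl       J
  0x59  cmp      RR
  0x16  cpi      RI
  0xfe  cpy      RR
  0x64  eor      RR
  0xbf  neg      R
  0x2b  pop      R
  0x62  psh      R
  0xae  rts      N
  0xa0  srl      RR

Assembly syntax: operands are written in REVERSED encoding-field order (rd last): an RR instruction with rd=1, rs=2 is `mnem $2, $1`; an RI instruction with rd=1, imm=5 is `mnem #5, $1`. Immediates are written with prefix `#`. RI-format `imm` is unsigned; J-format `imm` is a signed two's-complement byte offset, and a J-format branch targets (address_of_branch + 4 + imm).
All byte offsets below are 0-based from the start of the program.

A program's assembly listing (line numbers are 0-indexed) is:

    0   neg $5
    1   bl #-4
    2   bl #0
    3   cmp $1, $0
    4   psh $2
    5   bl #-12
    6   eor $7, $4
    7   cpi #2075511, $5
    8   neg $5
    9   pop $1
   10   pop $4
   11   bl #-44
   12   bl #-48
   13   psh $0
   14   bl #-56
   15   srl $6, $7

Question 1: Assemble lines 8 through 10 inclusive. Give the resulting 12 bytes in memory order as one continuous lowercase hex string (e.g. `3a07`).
bfa000002b2000002b800000

L8: neg op=0xbf:8|rd=5:3|pad=0:21 ⇒ 0xbfa00000 ⇒ big bf a0 00 00
L9: pop op=0x2b:8|rd=1:3|pad=0:21 ⇒ 0x2b200000 ⇒ big 2b 20 00 00
L10: pop op=0x2b:8|rd=4:3|pad=0:21 ⇒ 0x2b800000 ⇒ big 2b 80 00 00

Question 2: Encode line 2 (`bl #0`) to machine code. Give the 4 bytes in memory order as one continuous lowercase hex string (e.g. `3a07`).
L2: bl op=0x6f:8|imm=0:24 ⇒ 0x6f000000 ⇒ big 6f 00 00 00

6f000000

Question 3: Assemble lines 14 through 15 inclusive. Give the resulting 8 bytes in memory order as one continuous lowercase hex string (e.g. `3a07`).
6fffffc8a0f80000

14. bl fields op=0x6f:8|imm=-56:24 → word 6fffffc8h → 6f ff ff c8
15. srl fields op=0xa0:8|rd=7:3|rs=6:3|pad=0:18 → word a0f80000h → a0 f8 00 00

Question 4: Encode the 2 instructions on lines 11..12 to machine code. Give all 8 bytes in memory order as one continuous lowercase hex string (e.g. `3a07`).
11. bl fields op=0x6f:8|imm=-44:24 → word 6fffffd4h → 6f ff ff d4
12. bl fields op=0x6f:8|imm=-48:24 → word 6fffffd0h → 6f ff ff d0

6fffffd46fffffd0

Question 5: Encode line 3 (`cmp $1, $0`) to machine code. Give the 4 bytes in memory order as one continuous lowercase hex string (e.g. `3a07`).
59040000

line 3 (cmp): pack op=0x59:8|rd=0:3|rs=1:3|pad=0:18 = 0x59040000; big→ 59 04 00 00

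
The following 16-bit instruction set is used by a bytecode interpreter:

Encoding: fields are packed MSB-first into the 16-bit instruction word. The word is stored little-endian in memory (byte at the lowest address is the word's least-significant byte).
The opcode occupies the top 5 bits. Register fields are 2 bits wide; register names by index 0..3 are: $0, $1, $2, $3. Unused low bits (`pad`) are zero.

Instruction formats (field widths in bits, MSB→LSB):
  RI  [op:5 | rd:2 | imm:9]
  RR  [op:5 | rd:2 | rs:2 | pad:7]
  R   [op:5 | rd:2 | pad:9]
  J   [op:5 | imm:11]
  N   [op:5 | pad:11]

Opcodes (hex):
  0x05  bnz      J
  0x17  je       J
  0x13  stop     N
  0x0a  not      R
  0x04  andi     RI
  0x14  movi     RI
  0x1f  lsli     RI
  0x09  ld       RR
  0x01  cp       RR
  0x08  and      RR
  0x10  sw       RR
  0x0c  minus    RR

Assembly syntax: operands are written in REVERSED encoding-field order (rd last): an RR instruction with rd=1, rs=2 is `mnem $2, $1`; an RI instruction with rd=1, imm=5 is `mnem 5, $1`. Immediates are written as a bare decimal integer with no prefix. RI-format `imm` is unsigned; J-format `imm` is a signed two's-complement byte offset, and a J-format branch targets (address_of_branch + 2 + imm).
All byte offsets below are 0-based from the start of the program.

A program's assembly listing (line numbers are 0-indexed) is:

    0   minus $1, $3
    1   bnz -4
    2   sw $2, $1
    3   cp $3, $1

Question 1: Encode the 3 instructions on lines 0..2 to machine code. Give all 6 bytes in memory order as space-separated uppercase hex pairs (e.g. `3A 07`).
0. minus fields op=0xc:5|rd=3:2|rs=1:2|pad=0:7 → word 6680h → 80 66
1. bnz fields op=0x5:5|imm=-4:11 → word 2ffch → fc 2f
2. sw fields op=0x10:5|rd=1:2|rs=2:2|pad=0:7 → word 8300h → 00 83

80 66 FC 2F 00 83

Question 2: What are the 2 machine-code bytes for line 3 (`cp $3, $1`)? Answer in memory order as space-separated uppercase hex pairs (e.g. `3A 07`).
80 0B

3. cp fields op=0x1:5|rd=1:2|rs=3:2|pad=0:7 → word 0b80h → 80 0b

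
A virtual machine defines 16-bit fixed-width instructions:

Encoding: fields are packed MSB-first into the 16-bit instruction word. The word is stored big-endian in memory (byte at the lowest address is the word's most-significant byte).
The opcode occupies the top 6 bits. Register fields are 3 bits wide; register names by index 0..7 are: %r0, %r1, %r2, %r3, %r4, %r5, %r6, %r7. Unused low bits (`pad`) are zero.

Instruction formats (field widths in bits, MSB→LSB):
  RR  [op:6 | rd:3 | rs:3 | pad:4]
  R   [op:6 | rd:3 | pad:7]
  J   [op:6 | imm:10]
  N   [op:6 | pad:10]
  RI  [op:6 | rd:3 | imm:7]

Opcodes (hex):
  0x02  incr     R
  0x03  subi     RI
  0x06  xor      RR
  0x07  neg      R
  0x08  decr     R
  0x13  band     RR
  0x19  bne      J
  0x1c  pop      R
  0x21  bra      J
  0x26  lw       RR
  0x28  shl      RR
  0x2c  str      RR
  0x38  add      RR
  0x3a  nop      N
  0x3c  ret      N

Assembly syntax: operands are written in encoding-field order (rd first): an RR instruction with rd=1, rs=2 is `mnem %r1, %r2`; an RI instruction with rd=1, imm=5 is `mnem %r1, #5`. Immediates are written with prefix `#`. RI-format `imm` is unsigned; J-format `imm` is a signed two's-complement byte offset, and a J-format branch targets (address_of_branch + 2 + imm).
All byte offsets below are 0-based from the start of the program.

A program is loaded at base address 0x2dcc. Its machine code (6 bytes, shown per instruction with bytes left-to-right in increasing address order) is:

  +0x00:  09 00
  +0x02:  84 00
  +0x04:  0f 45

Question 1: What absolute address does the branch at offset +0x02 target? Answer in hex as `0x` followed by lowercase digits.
+0x02: 84 00 ⇒ word 0x8400 (big)
  opcode bits[15:10]=0x21: bra/J
  imm: (w>>0)&0x3ff=0x0 → #0
  target = base 0x2dcc + off 0x02 + 2 + imm 0 = 0x2dd0

0x2dd0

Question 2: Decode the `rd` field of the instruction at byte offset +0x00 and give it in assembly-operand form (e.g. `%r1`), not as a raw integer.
%r2

+0x00: 09 00 ⇒ word 0x0900 (big)
  top 6b → 0x2 → incr [R]
  rd: (w>>7)&0x7=0x2 → %r2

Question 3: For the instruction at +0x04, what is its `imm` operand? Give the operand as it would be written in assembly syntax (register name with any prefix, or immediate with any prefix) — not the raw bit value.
[04] 0f 45 → 0x0f45
  op=0x0f45>>10=0x3 ⇒ subi (RI)
  rd@[9:7]=0x6 ⇒ %r6
  imm@[6:0]=0x45 ⇒ #69

#69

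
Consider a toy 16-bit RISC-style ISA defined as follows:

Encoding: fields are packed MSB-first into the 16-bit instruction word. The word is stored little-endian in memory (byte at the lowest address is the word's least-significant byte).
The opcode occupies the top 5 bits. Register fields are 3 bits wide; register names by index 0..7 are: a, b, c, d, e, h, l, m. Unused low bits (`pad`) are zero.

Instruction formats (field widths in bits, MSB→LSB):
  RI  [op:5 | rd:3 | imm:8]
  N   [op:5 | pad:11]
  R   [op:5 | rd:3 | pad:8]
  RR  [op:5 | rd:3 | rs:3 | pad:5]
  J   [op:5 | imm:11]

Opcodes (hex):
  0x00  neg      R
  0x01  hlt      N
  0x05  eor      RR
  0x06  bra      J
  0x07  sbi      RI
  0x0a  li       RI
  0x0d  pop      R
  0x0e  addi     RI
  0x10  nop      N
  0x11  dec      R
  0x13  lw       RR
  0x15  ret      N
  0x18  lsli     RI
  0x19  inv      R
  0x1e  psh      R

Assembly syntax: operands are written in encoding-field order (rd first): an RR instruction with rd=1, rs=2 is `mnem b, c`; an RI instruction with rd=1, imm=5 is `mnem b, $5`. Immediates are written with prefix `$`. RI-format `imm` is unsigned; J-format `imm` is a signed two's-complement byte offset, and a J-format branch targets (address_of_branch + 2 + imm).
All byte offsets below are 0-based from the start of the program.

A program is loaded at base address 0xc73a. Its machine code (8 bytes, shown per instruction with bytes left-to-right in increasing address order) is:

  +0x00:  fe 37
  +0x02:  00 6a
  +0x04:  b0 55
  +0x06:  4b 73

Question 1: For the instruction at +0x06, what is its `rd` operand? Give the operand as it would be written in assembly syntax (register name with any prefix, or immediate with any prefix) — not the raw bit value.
[06] 4b 73 → 0x734b
  top 5b → 0xe → addi [RI]
  rd: (w>>8)&0x7=0x3 → d
  imm: (w>>0)&0xff=0x4b → $75

d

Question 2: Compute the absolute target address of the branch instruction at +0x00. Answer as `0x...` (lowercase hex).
0xc73a

off 0x00: read fe 37 as little → 0x37fe
  op=0x37fe>>11=0x6 ⇒ bra (J)
  imm@[10:0]=0x7fe (s11→-2) ⇒ $-2
  target = base 0xc73a + off 0x00 + 2 + imm -2 = 0xc73a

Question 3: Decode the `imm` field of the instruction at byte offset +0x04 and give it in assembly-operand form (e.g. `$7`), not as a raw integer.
+0x04: b0 55 ⇒ word 0x55b0 (little)
  top 5b → 0xa → li [RI]
  rd: (w>>8)&0x7=0x5 → h
  imm: (w>>0)&0xff=0xb0 → $176

$176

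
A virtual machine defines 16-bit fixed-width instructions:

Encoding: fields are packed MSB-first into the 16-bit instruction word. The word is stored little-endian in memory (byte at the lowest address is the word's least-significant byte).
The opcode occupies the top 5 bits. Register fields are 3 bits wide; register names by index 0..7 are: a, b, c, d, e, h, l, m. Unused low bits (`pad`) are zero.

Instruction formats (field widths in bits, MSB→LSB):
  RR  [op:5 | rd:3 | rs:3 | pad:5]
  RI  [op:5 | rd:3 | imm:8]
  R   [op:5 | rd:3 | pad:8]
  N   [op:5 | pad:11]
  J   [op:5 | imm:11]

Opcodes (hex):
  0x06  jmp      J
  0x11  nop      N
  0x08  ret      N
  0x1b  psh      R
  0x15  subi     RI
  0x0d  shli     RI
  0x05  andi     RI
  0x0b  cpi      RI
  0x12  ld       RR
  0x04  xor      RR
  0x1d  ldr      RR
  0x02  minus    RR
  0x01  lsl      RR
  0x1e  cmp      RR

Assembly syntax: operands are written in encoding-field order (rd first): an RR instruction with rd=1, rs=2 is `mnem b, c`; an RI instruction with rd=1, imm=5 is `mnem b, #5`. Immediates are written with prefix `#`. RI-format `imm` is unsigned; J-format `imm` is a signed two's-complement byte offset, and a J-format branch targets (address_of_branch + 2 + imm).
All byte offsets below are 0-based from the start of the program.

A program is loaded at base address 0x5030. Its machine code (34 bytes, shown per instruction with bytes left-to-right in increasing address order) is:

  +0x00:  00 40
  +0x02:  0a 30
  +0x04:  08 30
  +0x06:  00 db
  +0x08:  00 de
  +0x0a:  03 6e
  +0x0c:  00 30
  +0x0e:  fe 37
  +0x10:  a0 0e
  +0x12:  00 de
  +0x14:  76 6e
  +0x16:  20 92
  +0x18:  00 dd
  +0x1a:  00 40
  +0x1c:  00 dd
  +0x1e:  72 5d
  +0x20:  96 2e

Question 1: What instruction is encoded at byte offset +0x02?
jmp #10

@+02  little-endian(0a 30) = 0x300a
  opcode bits[15:11]=0x6: jmp/J
  imm@[10:0]=0xa ⇒ #10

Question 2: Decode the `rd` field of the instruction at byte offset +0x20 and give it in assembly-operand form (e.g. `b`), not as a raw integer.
off 0x20: read 96 2e as little → 0x2e96
  top 5b → 0x5 → andi [RI]
  rd@[10:8]=0x6 ⇒ l
  imm@[7:0]=0x96 ⇒ #150

l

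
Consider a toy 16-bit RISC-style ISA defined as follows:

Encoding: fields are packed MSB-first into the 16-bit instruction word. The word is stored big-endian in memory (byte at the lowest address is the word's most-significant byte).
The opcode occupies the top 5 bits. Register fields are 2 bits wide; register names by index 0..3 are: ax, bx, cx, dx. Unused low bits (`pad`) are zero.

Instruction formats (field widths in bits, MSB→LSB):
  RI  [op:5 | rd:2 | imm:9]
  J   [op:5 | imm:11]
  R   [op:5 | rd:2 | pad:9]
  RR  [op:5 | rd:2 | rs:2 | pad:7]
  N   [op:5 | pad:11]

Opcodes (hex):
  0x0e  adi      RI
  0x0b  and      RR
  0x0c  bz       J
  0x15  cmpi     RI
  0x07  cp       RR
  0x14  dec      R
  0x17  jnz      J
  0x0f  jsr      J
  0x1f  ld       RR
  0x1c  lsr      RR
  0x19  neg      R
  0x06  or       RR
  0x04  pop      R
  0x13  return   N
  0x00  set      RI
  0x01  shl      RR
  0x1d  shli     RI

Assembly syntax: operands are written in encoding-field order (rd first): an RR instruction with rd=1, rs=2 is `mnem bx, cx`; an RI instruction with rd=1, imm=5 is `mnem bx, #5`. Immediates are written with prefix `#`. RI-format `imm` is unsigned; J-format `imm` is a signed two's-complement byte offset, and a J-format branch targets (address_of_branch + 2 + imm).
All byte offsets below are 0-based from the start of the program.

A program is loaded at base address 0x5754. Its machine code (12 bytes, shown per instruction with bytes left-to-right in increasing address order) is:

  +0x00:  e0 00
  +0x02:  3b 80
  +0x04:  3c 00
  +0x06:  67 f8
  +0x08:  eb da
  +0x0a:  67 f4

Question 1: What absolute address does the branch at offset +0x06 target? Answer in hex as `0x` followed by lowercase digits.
+0x06: 67 f8 ⇒ word 0x67f8 (big)
  top 5b → 0xc → bz [J]
  imm: (w>>0)&0x7ff=0x7f8 (s11→-8) → #-8
  target = base 0x5754 + off 0x06 + 2 + imm -8 = 0x5754

0x5754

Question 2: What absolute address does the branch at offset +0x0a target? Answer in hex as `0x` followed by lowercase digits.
0x5754

+0x0a: 67 f4 ⇒ word 0x67f4 (big)
  opcode bits[15:11]=0xc: bz/J
  [10:0] imm=2036 (s11→-12) = #-12
  target = base 0x5754 + off 0x0a + 2 + imm -12 = 0x5754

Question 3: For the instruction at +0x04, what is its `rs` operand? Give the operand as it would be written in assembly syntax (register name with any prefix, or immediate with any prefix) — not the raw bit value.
ax

@+04  big-endian(3c 00) = 0x3c00
  top 5b → 0x7 → cp [RR]
  rd: (w>>9)&0x3=0x2 → cx
  rs: (w>>7)&0x3=0x0 → ax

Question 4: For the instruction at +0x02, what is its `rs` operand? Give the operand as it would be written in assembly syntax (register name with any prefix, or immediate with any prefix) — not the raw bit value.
dx

off 0x02: read 3b 80 as big → 0x3b80
  top 5b → 0x7 → cp [RR]
  rd@[10:9]=0x1 ⇒ bx
  rs@[8:7]=0x3 ⇒ dx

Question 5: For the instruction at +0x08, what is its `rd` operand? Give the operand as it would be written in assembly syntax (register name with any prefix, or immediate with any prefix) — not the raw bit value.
bx

+0x08: eb da ⇒ word 0xebda (big)
  op=0xebda>>11=0x1d ⇒ shli (RI)
  [10:9] rd=1 = bx
  [8:0] imm=474 = #474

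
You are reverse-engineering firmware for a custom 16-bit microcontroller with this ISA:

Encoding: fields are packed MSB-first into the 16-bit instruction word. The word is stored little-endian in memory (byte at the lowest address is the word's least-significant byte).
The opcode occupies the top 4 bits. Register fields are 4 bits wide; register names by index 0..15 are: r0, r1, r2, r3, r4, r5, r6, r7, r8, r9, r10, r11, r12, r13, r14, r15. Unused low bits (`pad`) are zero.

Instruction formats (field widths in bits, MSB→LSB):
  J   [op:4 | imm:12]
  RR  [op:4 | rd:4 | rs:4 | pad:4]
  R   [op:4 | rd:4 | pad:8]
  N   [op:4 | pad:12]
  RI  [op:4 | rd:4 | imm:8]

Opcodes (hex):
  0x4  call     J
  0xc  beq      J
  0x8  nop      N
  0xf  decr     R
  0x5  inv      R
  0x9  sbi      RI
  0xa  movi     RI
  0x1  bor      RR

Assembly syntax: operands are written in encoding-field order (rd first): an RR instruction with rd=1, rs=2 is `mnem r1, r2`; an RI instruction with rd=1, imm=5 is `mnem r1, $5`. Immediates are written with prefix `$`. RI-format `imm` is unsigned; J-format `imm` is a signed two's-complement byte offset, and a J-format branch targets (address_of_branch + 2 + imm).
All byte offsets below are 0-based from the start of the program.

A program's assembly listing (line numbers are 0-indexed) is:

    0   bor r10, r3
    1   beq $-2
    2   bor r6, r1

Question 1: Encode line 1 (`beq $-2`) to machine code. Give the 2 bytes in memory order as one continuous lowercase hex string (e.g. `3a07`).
line 1 (beq): pack op=0xc:4|imm=-2:12 = 0xcffe; little→ fe cf

fecf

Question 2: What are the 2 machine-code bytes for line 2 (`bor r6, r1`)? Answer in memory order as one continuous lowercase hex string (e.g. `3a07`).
line 2 (bor): pack op=0x1:4|rd=6:4|rs=1:4|pad=0:4 = 0x1610; little→ 10 16

1016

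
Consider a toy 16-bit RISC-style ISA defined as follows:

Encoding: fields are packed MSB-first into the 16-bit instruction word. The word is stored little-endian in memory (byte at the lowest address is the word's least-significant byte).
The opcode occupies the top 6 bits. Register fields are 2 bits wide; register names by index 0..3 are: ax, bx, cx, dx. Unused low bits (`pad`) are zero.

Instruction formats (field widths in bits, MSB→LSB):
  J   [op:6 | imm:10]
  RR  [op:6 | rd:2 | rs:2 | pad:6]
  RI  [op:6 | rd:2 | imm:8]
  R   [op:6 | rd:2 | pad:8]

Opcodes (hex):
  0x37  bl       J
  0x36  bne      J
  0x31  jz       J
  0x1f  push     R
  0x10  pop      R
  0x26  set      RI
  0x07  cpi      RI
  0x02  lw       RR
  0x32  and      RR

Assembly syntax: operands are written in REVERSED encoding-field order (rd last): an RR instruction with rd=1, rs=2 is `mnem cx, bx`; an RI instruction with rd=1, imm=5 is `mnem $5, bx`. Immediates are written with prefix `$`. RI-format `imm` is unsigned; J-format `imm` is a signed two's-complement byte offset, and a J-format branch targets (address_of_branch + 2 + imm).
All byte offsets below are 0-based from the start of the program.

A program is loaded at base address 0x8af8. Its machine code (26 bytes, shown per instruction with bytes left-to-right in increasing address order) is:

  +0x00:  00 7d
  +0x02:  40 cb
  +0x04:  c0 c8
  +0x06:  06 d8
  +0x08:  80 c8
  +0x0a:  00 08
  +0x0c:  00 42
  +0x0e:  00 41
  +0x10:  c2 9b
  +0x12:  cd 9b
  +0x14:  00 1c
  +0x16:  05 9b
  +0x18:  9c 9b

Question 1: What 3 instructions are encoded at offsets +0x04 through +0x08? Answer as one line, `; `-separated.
and dx, ax; bne $6; and cx, ax

off 0x04: read c0 c8 as little → 0xc8c0
  op=0xc8c0>>10=0x32 ⇒ and (RR)
  rd@[9:8]=0x0 ⇒ ax
  rs@[7:6]=0x3 ⇒ dx
off 0x06: read 06 d8 as little → 0xd806
  op=0xd806>>10=0x36 ⇒ bne (J)
  imm@[9:0]=0x6 ⇒ $6
off 0x08: read 80 c8 as little → 0xc880
  op=0xc880>>10=0x32 ⇒ and (RR)
  rd@[9:8]=0x0 ⇒ ax
  rs@[7:6]=0x2 ⇒ cx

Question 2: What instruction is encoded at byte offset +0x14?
@+14  little-endian(00 1c) = 0x1c00
  op=0x1c00>>10=0x7 ⇒ cpi (RI)
  rd@[9:8]=0x0 ⇒ ax
  imm@[7:0]=0x0 ⇒ $0

cpi $0, ax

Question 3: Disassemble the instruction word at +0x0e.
pop bx

@+0e  little-endian(00 41) = 0x4100
  op=0x4100>>10=0x10 ⇒ pop (R)
  [9:8] rd=1 = bx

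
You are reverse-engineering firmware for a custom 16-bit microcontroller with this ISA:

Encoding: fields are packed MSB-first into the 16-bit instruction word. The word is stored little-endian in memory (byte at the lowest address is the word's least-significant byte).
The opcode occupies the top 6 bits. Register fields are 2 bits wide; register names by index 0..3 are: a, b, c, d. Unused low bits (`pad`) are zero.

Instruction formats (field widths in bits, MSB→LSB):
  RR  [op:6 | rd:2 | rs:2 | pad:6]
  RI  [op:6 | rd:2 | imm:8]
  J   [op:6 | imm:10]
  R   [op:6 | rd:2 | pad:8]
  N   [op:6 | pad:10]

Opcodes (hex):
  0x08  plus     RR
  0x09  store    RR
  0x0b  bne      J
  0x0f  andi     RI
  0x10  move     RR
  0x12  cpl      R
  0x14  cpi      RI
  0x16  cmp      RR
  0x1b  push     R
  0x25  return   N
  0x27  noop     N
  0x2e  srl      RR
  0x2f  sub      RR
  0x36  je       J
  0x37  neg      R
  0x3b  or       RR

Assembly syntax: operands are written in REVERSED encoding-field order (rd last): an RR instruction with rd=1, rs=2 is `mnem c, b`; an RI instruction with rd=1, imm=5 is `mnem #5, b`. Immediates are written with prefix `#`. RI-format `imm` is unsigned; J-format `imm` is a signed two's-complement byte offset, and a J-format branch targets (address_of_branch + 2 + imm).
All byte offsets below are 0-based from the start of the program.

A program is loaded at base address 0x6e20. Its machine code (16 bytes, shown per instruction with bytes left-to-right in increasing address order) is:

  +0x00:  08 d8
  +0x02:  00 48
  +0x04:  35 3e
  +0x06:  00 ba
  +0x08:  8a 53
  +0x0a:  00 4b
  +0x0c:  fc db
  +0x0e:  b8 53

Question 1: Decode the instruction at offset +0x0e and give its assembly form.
[0e] b8 53 → 0x53b8
  opcode bits[15:10]=0x14: cpi/RI
  rd: (w>>8)&0x3=0x3 → d
  imm: (w>>0)&0xff=0xb8 → #184

cpi #184, d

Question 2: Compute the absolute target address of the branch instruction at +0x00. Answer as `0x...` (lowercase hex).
+0x00: 08 d8 ⇒ word 0xd808 (little)
  opcode bits[15:10]=0x36: je/J
  [9:0] imm=8 = #8
  target = base 0x6e20 + off 0x00 + 2 + imm 8 = 0x6e2a

0x6e2a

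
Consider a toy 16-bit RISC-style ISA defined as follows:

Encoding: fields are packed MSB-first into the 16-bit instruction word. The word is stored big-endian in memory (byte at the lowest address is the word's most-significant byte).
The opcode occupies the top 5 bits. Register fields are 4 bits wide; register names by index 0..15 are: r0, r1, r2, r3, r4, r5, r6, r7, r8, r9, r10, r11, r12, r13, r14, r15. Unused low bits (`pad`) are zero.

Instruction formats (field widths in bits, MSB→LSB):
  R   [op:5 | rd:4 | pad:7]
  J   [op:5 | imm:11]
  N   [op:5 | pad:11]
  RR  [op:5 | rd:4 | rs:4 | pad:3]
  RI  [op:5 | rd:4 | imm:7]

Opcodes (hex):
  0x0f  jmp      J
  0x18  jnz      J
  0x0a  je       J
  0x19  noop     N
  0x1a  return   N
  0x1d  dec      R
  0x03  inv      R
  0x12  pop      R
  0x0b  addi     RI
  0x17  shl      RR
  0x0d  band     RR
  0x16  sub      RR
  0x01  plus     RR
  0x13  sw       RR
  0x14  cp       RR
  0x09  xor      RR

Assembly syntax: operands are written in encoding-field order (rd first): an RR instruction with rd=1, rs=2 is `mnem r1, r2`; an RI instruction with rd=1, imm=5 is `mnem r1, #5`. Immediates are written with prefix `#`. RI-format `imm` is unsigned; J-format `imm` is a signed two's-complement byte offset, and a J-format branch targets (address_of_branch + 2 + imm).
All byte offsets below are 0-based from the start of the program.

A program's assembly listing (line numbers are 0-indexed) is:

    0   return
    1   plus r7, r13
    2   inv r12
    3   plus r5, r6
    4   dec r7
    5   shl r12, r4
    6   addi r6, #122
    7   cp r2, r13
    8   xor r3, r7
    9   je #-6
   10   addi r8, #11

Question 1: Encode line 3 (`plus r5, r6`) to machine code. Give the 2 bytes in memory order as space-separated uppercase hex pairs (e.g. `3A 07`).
0A B0

line 3 (plus): pack op=0x1:5|rd=5:4|rs=6:4|pad=0:3 = 0x0ab0; big→ 0a b0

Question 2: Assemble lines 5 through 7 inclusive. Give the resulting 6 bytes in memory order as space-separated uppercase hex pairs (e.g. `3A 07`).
BE 20 5B 7A A1 68

line 5 (shl): pack op=0x17:5|rd=12:4|rs=4:4|pad=0:3 = 0xbe20; big→ be 20
line 6 (addi): pack op=0xb:5|rd=6:4|imm=122:7 = 0x5b7a; big→ 5b 7a
line 7 (cp): pack op=0x14:5|rd=2:4|rs=13:4|pad=0:3 = 0xa168; big→ a1 68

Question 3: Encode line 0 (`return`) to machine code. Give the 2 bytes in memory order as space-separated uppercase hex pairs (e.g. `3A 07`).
0. return fields op=0x1a:5|pad=0:11 → word d000h → d0 00

D0 00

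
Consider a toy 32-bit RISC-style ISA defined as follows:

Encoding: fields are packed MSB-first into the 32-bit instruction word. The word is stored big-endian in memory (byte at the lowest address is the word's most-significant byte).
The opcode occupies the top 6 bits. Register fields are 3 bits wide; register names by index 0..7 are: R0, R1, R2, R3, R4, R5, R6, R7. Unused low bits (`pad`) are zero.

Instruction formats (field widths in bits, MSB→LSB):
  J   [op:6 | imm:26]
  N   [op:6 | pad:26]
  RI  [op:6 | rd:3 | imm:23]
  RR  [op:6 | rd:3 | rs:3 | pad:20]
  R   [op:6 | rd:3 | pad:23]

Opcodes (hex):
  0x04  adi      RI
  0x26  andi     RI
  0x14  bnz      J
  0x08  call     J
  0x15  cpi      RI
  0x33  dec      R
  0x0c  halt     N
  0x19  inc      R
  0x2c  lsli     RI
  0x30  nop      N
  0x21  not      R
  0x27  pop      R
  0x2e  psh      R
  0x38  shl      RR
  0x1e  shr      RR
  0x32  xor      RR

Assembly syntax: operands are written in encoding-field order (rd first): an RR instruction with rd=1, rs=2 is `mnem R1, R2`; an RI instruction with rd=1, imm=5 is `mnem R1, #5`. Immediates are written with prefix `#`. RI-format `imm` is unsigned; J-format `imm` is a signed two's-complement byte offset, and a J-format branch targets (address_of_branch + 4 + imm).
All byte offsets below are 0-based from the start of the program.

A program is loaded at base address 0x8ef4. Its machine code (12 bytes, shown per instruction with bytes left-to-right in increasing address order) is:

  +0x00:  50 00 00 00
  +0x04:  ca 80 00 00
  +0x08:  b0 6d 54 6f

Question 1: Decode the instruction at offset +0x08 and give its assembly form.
lsli R0, #7165039

+0x08: b0 6d 54 6f ⇒ word 0xb06d546f (big)
  op=0xb06d546f>>26=0x2c ⇒ lsli (RI)
  rd: (w>>23)&0x7=0x0 → R0
  imm: (w>>0)&0x7fffff=0x6d546f → #7165039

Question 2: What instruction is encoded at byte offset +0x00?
off 0x00: read 50 00 00 00 as big → 0x50000000
  opcode bits[31:26]=0x14: bnz/J
  imm: (w>>0)&0x3ffffff=0x0 → #0

bnz #0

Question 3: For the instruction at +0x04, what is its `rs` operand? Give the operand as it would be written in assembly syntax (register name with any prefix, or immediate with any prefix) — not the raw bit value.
R0

[04] ca 80 00 00 → 0xca800000
  op=0xca800000>>26=0x32 ⇒ xor (RR)
  rd@[25:23]=0x5 ⇒ R5
  rs@[22:20]=0x0 ⇒ R0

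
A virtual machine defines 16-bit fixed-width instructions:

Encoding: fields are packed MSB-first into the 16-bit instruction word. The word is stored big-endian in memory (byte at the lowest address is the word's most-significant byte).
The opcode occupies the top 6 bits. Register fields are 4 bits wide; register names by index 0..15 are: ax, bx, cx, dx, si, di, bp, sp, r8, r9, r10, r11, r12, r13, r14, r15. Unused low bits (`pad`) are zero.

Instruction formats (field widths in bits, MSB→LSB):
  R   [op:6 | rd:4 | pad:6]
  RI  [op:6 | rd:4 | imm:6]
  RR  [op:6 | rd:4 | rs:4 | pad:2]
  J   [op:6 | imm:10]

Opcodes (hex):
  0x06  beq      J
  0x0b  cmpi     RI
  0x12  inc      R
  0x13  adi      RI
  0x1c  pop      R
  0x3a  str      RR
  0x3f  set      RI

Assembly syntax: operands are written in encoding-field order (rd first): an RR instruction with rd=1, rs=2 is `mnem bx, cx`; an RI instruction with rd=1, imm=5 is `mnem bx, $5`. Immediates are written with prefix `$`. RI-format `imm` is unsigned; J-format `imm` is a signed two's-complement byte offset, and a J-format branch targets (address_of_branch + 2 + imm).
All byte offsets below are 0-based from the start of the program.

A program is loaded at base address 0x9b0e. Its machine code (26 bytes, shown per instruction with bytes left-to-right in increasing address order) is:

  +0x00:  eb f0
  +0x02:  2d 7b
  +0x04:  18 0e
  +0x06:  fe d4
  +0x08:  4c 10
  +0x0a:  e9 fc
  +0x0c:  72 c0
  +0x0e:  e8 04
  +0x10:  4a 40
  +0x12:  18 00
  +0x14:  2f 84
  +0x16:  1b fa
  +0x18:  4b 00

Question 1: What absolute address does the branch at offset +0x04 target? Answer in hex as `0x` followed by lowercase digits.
off 0x04: read 18 0e as big → 0x180e
  op=0x180e>>10=0x6 ⇒ beq (J)
  imm@[9:0]=0xe ⇒ $14
  target = base 0x9b0e + off 0x04 + 2 + imm 14 = 0x9b22

0x9b22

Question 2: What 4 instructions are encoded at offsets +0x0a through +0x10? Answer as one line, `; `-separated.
str sp, r15; pop r11; str ax, bx; inc r9

[0a] e9 fc → 0xe9fc
  top 6b → 0x3a → str [RR]
  rd: (w>>6)&0xf=0x7 → sp
  rs: (w>>2)&0xf=0xf → r15
[0c] 72 c0 → 0x72c0
  top 6b → 0x1c → pop [R]
  rd: (w>>6)&0xf=0xb → r11
[0e] e8 04 → 0xe804
  top 6b → 0x3a → str [RR]
  rd: (w>>6)&0xf=0x0 → ax
  rs: (w>>2)&0xf=0x1 → bx
[10] 4a 40 → 0x4a40
  top 6b → 0x12 → inc [R]
  rd: (w>>6)&0xf=0x9 → r9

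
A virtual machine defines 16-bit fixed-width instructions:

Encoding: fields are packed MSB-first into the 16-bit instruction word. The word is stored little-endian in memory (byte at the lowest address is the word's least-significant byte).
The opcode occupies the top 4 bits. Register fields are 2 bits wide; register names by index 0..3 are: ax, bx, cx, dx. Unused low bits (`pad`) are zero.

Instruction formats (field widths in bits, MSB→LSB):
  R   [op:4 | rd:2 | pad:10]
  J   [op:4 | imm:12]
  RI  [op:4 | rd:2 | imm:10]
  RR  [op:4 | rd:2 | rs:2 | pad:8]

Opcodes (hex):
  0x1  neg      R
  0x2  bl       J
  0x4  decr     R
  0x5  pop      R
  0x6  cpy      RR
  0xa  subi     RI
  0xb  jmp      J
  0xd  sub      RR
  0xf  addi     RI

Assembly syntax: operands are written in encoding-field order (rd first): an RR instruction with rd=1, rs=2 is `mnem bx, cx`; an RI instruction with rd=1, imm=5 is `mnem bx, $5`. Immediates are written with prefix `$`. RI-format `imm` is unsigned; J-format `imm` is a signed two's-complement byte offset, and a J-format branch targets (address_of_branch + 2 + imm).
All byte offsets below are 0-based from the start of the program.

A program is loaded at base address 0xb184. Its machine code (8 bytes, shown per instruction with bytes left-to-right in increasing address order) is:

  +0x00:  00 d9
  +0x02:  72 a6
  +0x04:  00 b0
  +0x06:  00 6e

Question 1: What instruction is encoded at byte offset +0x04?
[04] 00 b0 → 0xb000
  opcode bits[15:12]=0xb: jmp/J
  imm: (w>>0)&0xfff=0x0 → $0

jmp $0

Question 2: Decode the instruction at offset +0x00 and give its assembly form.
[00] 00 d9 → 0xd900
  opcode bits[15:12]=0xd: sub/RR
  [11:10] rd=2 = cx
  [9:8] rs=1 = bx

sub cx, bx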